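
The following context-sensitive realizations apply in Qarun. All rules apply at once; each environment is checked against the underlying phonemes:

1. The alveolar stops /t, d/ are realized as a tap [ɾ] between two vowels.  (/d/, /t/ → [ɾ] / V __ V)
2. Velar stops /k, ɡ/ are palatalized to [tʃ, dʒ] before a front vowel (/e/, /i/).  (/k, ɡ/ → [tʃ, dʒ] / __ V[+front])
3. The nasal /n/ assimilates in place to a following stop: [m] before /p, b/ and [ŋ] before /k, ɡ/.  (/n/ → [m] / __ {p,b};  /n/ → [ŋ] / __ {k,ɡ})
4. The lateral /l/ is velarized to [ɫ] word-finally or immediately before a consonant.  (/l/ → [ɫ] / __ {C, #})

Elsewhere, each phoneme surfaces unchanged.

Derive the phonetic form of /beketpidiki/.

[betʃetpiɾitʃi]

/b/ stays [b].
/e/ stays [e].
/k/ — between /e/ and /e/, before a front vowel — surfaces as [tʃ] (rule 2).
/e/ (between /k/ and /t/) is unaffected → [e].
/t/ (between /e/ and /p/) is in the target of rule 1 but the environment (between two vowels) is not met → [t].
/p/ stays [p].
/i/ (between /p/ and /d/) is unaffected → [i].
/d/ — between /i/ and /i/, between two vowels — surfaces as [ɾ] (rule 1).
/i/ stays [i].
Rule 2 applies to /k/ (between /i/ and /i/: before a front vowel) → [tʃ].
/i/ — not in any rule's target class → [i].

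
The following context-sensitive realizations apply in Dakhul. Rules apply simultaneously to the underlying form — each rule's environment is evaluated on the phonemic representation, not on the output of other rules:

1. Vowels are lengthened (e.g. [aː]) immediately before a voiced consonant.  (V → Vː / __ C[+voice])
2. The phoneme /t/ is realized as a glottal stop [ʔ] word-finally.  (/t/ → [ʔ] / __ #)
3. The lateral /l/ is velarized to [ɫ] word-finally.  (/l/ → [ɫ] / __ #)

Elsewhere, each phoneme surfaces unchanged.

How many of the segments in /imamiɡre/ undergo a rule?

3

Segments that undergo a rule: /i/ → [iː] (rule 1); /a/ → [aː] (rule 1); /i/ → [iː] (rule 1).
All other segments surface unchanged.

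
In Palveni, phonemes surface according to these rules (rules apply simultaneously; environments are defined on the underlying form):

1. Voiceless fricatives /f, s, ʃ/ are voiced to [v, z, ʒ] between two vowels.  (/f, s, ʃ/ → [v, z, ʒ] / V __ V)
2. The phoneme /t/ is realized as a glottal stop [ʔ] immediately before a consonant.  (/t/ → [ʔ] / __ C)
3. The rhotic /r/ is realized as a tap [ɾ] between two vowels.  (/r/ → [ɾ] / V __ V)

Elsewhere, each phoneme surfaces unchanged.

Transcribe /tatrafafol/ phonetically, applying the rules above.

[taʔravavol]

/t/ (word-initial) is in the target of rule 2 but the environment (immediately before a consonant) is not met → [t].
/a/ — not in any rule's target class → [a].
/t/ — between /a/ and /r/, immediately before a consonant — surfaces as [ʔ] (rule 2).
/r/ (between /t/ and /a/): rule 3 targets it, but not between two vowels → unchanged [r].
/a/ (between /r/ and /f/): no rule targets it → [a].
/f/ (between /a/ and /a/): between two vowels, so rule 1 applies → [v].
/a/ stays [a].
/f/ (between /a/ and /o/) occurs between two vowels → [v] by rule 1.
/o/ — not in any rule's target class → [o].
/l/ (word-final): no rule targets it → [l].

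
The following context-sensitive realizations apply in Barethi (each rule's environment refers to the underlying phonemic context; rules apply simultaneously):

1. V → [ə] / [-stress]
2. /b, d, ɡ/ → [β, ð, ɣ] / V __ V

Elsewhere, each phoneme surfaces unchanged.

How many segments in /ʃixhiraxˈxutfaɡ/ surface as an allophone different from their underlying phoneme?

Segments that undergo a rule: /i/ → [ə] (rule 1); /i/ → [ə] (rule 1); /a/ → [ə] (rule 1); /a/ → [ə] (rule 1).
All other segments surface unchanged.

4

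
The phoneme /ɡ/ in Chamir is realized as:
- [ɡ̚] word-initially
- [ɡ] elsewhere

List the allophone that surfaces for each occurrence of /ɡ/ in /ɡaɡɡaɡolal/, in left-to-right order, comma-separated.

[ɡ̚], [ɡ], [ɡ], [ɡ]

Occurrence 1 (position 1): word-initially → [ɡ̚].
Occurrence 2 (position 3): no conditioning environment matches → elsewhere allophone [ɡ].
Occurrence 3 (position 4): no conditioning environment matches → elsewhere allophone [ɡ].
Occurrence 4 (position 6): no conditioning environment matches → elsewhere allophone [ɡ].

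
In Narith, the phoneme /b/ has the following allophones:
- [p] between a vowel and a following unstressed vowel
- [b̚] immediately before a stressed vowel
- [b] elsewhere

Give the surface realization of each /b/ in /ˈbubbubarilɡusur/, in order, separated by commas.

[b̚], [b], [b], [p]

Occurrence 1 (position 1): immediately before a stressed vowel → [b̚].
Occurrence 2 (position 3): no conditioning environment matches → elsewhere allophone [b].
Occurrence 3 (position 4): no conditioning environment matches → elsewhere allophone [b].
Occurrence 4 (position 6): between a vowel and a following unstressed vowel → [p].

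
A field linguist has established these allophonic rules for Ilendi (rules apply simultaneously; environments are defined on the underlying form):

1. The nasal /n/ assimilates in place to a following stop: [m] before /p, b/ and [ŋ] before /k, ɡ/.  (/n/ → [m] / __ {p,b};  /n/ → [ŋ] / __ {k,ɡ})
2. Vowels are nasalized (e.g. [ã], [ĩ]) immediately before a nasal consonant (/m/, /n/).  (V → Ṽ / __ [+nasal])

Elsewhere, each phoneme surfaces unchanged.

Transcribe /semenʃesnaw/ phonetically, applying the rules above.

[sẽmẽnʃesnaw]

/e/ (between /s/ and /m/) occurs before a nasal consonant → [ẽ] by rule 2.
/e/ — between /m/ and /n/, before a nasal consonant — surfaces as [ẽ] (rule 2).
/n/ (between /e/ and /ʃ/) is in the target of rule 1 but the environment (before a labial or velar stop) is not met → [n].
/e/ (between /ʃ/ and /s/) fails the environment for rule 2, so it stays [e].
/n/ — between /s/ and /a/; rule 1 does not apply here → [n].
/a/ (between /n/ and /w/) is in the target of rule 2 but the environment (before a nasal consonant) is not met → [a].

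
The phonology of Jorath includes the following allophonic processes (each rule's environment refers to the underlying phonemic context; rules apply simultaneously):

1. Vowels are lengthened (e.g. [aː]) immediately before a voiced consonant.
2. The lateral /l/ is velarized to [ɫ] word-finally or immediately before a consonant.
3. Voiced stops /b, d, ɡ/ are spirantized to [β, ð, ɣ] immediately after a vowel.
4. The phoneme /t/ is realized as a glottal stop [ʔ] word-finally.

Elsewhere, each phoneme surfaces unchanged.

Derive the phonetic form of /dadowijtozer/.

/d/ (word-initial) is in the target of rule 3 but the environment (immediately after a vowel) is not met → [d].
/a/ (between /d/ and /d/): before a voiced consonant, so rule 1 applies → [aː].
/d/ — between /a/ and /o/, immediately after a vowel — surfaces as [ð] (rule 3).
/o/ meets the environment for rule 1 (before a voiced consonant) → [oː].
/w/ (between /o/ and /i/): no rule targets it → [w].
/i/ (between /w/ and /j/): before a voiced consonant, so rule 1 applies → [iː].
/j/ (between /i/ and /t/): no rule targets it → [j].
/t/ (between /j/ and /o/) is in the target of rule 4 but the environment (word-finally) is not met → [t].
Rule 1 applies to /o/ (between /t/ and /z/: before a voiced consonant) → [oː].
/z/ stays [z].
Rule 1 applies to /e/ (between /z/ and /r/: before a voiced consonant) → [eː].
/r/ (word-final): no rule targets it → [r].

[daːðoːwiːjtoːzeːr]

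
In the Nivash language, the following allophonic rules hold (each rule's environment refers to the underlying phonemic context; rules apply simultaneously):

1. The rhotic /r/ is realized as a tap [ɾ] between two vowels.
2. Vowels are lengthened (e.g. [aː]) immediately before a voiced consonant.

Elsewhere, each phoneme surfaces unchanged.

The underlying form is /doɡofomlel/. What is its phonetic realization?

[doːɡofoːmleːl]

/d/ stays [d].
/o/ meets the environment for rule 2 (before a voiced consonant) → [oː].
/ɡ/ stays [ɡ].
/o/ (between /ɡ/ and /f/) fails the environment for rule 2, so it stays [o].
/f/ — not in any rule's target class → [f].
/o/ meets the environment for rule 2 (before a voiced consonant) → [oː].
/m/ (between /o/ and /l/): no rule targets it → [m].
/l/ (between /m/ and /e/): no rule targets it → [l].
/e/ (between /l/ and /l/) occurs before a voiced consonant → [eː] by rule 2.
/l/ stays [l].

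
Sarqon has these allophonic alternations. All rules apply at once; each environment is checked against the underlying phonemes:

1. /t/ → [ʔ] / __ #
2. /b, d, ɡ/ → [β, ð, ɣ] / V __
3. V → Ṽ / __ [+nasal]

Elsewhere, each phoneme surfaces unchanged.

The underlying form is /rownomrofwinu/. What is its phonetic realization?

[rownõmrofwĩnu]

/r/ — not in any rule's target class → [r].
/o/ (between /r/ and /w/) fails the environment for rule 3, so it stays [o].
/w/ — not in any rule's target class → [w].
/n/ — not in any rule's target class → [n].
/o/ (between /n/ and /m/) occurs before a nasal consonant → [õ] by rule 3.
/m/ (between /o/ and /r/): no rule targets it → [m].
/r/ — not in any rule's target class → [r].
/o/ (between /r/ and /f/) is in the target of rule 3 but the environment (before a nasal consonant) is not met → [o].
/f/ stays [f].
/w/ — not in any rule's target class → [w].
/i/ (between /w/ and /n/): before a nasal consonant, so rule 3 applies → [ĩ].
/n/ — not in any rule's target class → [n].
/u/ (word-final): rule 3 targets it, but not before a nasal consonant → unchanged [u].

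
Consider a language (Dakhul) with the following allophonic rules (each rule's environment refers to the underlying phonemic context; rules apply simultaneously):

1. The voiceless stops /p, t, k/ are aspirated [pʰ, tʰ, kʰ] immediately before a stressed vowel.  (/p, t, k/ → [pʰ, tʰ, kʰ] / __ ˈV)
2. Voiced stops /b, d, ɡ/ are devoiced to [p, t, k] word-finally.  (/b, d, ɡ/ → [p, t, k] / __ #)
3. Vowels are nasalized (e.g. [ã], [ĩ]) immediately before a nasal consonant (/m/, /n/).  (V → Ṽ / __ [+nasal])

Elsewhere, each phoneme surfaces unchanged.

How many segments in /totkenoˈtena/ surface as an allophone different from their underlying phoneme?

Segments that undergo a rule: /e/ → [ẽ] (rule 3); /t/ → [tʰ] (rule 1); /e/ → [ẽ] (rule 3).
All other segments surface unchanged.

3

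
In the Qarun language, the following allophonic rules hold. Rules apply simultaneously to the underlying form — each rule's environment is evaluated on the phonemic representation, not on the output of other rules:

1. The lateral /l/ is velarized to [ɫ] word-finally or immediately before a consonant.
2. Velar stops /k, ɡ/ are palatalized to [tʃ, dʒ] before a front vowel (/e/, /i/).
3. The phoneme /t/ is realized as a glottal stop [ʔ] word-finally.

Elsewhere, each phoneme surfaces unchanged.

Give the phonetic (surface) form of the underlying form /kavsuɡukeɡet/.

[kavsuɡutʃedʒeʔ]

/k/ (word-initial) is in the target of rule 2 but the environment (before a front vowel) is not met → [k].
/a/ — not in any rule's target class → [a].
/v/ — not in any rule's target class → [v].
/s/ (between /v/ and /u/): no rule targets it → [s].
/u/ — not in any rule's target class → [u].
/ɡ/ — between /u/ and /u/; rule 2 does not apply here → [ɡ].
/u/ stays [u].
/k/ — between /u/ and /e/, before a front vowel — surfaces as [tʃ] (rule 2).
/e/ (between /k/ and /ɡ/) is unaffected → [e].
/ɡ/ — between /e/ and /e/, before a front vowel — surfaces as [dʒ] (rule 2).
/e/ stays [e].
/t/ (word-final) occurs word-finally → [ʔ] by rule 3.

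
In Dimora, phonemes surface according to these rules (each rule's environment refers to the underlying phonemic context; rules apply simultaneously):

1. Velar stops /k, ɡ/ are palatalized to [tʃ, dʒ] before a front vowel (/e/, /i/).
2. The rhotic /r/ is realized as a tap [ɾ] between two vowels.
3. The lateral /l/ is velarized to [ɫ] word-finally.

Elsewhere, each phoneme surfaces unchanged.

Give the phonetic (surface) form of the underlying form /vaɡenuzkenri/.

/v/ (word-initial): no rule targets it → [v].
/a/ stays [a].
/ɡ/ — between /a/ and /e/, before a front vowel — surfaces as [dʒ] (rule 1).
/e/ stays [e].
/n/ (between /e/ and /u/) is unaffected → [n].
/u/ stays [u].
/z/ (between /u/ and /k/) is unaffected → [z].
/k/ meets the environment for rule 1 (before a front vowel) → [tʃ].
/e/ (between /k/ and /n/) is unaffected → [e].
/n/ (between /e/ and /r/) is unaffected → [n].
/r/ (between /n/ and /i/) is in the target of rule 2 but the environment (between two vowels) is not met → [r].
/i/ — not in any rule's target class → [i].

[vadʒenuztʃenri]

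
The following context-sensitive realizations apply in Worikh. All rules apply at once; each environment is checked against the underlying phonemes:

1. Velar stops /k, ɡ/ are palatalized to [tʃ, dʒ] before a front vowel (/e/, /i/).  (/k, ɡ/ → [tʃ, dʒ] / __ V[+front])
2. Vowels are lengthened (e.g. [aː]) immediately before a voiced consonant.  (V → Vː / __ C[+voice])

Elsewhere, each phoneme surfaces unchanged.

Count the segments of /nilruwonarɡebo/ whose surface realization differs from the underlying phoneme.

Segments that undergo a rule: /i/ → [iː] (rule 2); /u/ → [uː] (rule 2); /o/ → [oː] (rule 2); /a/ → [aː] (rule 2); /ɡ/ → [dʒ] (rule 1); /e/ → [eː] (rule 2).
All other segments surface unchanged.

6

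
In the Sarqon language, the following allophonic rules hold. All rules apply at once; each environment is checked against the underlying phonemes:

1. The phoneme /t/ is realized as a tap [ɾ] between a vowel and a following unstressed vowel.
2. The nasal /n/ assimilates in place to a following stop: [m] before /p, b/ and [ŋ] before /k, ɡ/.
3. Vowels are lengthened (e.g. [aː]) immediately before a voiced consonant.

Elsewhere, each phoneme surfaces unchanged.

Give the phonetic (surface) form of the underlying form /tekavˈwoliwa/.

/t/ — word-initial; rule 1 does not apply here → [t].
/e/ (between /t/ and /k/) fails the environment for rule 3, so it stays [e].
/k/ stays [k].
/a/ (between /k/ and /v/) occurs before a voiced consonant → [aː] by rule 3.
/v/ stays [v].
/w/ stays [w].
Rule 3 applies to /o/ (between /w/ and /l/: before a voiced consonant) → [oː].
/l/ stays [l].
/i/ (between /l/ and /w/): before a voiced consonant, so rule 3 applies → [iː].
/w/ (between /i/ and /a/): no rule targets it → [w].
/a/ (word-final) is in the target of rule 3 but the environment (before a voiced consonant) is not met → [a].

[tekaːvˈwoːliːwa]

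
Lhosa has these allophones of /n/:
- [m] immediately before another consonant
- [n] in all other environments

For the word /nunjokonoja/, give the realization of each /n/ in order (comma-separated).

Occurrence 1 (position 1): no conditioning environment matches → elsewhere allophone [n].
Occurrence 2 (position 3): immediately before another consonant → [m].
Occurrence 3 (position 8): no conditioning environment matches → elsewhere allophone [n].

[n], [m], [n]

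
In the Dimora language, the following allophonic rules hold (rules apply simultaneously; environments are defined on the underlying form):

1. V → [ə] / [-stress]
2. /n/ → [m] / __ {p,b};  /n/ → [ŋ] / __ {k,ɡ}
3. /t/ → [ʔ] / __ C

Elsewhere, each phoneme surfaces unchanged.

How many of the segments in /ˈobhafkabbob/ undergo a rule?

Segments that undergo a rule: /a/ → [ə] (rule 1); /a/ → [ə] (rule 1); /o/ → [ə] (rule 1).
All other segments surface unchanged.

3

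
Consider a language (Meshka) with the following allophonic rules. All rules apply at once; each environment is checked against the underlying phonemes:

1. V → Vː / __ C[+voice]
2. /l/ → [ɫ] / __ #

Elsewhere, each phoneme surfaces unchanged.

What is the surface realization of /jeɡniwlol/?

[jeːɡniːwloːɫ]

/j/ stays [j].
/e/ — between /j/ and /ɡ/, before a voiced consonant — surfaces as [eː] (rule 1).
/ɡ/ (between /e/ and /n/) is unaffected → [ɡ].
/n/ (between /ɡ/ and /i/) is unaffected → [n].
/i/ — between /n/ and /w/, before a voiced consonant — surfaces as [iː] (rule 1).
/w/ (between /i/ and /l/) is unaffected → [w].
/l/ (between /w/ and /o/): rule 2 targets it, but not word-finally → unchanged [l].
Rule 1 applies to /o/ (between /l/ and /l/: before a voiced consonant) → [oː].
Rule 2 applies to /l/ (word-final: word-finally) → [ɫ].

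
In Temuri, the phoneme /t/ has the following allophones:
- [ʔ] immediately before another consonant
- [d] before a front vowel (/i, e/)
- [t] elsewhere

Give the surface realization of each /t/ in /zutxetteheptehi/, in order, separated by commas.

[ʔ], [ʔ], [d], [d]

Occurrence 1 (position 3): immediately before another consonant → [ʔ].
Occurrence 2 (position 6): immediately before another consonant → [ʔ].
Occurrence 3 (position 7): before a front vowel (/i, e/) → [d].
Occurrence 4 (position 12): before a front vowel (/i, e/) → [d].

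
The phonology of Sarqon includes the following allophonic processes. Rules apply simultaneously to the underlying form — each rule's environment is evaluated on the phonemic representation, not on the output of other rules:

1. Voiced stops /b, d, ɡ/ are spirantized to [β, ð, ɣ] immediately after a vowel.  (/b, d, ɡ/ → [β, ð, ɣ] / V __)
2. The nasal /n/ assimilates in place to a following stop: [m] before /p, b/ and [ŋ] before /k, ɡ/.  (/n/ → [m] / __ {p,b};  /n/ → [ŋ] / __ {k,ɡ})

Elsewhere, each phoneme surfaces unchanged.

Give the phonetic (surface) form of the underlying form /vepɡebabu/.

/v/ (word-initial) is unaffected → [v].
/e/ (between /v/ and /p/): no rule targets it → [e].
/p/ stays [p].
/ɡ/ — between /p/ and /e/; rule 1 does not apply here → [ɡ].
/e/ (between /ɡ/ and /b/) is unaffected → [e].
Rule 1 applies to /b/ (between /e/ and /a/: immediately after a vowel) → [β].
/a/ stays [a].
/b/ (between /a/ and /u/): immediately after a vowel, so rule 1 applies → [β].
/u/ (word-final): no rule targets it → [u].

[vepɡeβaβu]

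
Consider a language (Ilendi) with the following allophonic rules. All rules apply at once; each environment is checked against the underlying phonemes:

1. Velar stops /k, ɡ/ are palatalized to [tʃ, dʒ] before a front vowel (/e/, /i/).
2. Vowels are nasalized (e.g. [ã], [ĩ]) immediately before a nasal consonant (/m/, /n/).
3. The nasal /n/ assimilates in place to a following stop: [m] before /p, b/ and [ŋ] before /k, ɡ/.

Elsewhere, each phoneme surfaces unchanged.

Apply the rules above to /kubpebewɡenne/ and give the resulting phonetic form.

[kubpebewdʒẽnne]

/k/ (word-initial) fails the environment for rule 1, so it stays [k].
/u/ (between /k/ and /b/) is in the target of rule 2 but the environment (before a nasal consonant) is not met → [u].
/b/ (between /u/ and /p/): no rule targets it → [b].
/p/ — not in any rule's target class → [p].
/e/ (between /p/ and /b/) is in the target of rule 2 but the environment (before a nasal consonant) is not met → [e].
/b/ stays [b].
/e/ (between /b/ and /w/): rule 2 targets it, but not before a nasal consonant → unchanged [e].
/w/ stays [w].
Rule 1 applies to /ɡ/ (between /w/ and /e/: before a front vowel) → [dʒ].
/e/ (between /ɡ/ and /n/) occurs before a nasal consonant → [ẽ] by rule 2.
/n/ (between /e/ and /n/): rule 3 targets it, but not before a labial or velar stop → unchanged [n].
/n/ (between /n/ and /e/) fails the environment for rule 3, so it stays [n].
/e/ (word-final) fails the environment for rule 2, so it stays [e].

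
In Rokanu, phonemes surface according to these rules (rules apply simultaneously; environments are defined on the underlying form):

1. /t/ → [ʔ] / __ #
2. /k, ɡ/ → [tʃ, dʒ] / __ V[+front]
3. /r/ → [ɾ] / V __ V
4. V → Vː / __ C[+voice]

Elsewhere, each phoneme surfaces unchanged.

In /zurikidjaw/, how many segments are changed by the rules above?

Segments that undergo a rule: /u/ → [uː] (rule 4); /r/ → [ɾ] (rule 3); /k/ → [tʃ] (rule 2); /i/ → [iː] (rule 4); /a/ → [aː] (rule 4).
All other segments surface unchanged.

5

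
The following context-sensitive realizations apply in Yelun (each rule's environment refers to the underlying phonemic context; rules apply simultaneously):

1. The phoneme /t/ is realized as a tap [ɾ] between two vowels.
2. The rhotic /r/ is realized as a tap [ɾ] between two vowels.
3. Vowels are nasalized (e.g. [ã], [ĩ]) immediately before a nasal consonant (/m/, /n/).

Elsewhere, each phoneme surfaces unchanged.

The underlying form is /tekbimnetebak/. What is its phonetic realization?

[tekbĩmneɾebak]

/t/ (word-initial) is in the target of rule 1 but the environment (between two vowels) is not met → [t].
/e/ (between /t/ and /k/): rule 3 targets it, but not before a nasal consonant → unchanged [e].
Rule 3 applies to /i/ (between /b/ and /m/: before a nasal consonant) → [ĩ].
/e/ (between /n/ and /t/) fails the environment for rule 3, so it stays [e].
/t/ meets the environment for rule 1 (between two vowels) → [ɾ].
/e/ (between /t/ and /b/): rule 3 targets it, but not before a nasal consonant → unchanged [e].
/a/ (between /b/ and /k/) is in the target of rule 3 but the environment (before a nasal consonant) is not met → [a].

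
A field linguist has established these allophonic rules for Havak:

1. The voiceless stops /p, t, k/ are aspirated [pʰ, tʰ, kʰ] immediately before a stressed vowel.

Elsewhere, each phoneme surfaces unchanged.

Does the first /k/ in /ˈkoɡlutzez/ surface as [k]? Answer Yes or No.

No

/k/ (word-initial): immediately before a stressed vowel, so rule 1 applies → [kʰ].
The actual realization is [kʰ], not [k].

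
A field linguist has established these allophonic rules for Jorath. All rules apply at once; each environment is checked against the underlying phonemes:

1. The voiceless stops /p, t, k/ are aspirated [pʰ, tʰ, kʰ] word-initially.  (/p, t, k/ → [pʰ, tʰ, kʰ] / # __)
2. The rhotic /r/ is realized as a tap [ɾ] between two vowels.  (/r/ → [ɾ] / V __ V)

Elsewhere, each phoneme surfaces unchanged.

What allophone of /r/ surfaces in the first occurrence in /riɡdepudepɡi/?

/r/ (word-initial): rule 2 targets it, but not between two vowels → unchanged [r].

[r]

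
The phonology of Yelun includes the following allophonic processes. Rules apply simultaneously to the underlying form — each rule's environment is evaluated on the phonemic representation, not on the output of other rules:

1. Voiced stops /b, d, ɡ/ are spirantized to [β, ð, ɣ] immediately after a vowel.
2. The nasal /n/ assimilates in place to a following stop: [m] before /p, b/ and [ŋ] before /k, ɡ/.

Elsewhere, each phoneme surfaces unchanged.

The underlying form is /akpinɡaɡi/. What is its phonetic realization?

[akpiŋɡaɣi]

/n/ meets the environment for rule 2 (before a labial or velar stop) → [ŋ].
/ɡ/ (between /n/ and /a/) is in the target of rule 1 but the environment (immediately after a vowel) is not met → [ɡ].
/ɡ/ meets the environment for rule 1 (immediately after a vowel) → [ɣ].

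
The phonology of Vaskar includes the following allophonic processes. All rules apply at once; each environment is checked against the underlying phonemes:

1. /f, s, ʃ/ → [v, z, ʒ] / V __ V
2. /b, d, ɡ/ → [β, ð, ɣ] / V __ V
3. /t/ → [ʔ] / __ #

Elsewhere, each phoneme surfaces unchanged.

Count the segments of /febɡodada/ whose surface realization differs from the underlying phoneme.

2

Segments that undergo a rule: /d/ → [ð] (rule 2); /d/ → [ð] (rule 2).
All other segments surface unchanged.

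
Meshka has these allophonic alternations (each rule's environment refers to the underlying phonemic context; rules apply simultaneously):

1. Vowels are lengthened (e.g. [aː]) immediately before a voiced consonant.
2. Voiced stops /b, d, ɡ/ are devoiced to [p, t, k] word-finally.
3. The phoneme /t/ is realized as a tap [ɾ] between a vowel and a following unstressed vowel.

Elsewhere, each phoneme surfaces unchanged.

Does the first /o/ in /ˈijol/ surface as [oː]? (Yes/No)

Yes

Rule 1 applies to /o/ (between /j/ and /l/: before a voiced consonant) → [oː].
The actual realization is [oː], which matches [oː].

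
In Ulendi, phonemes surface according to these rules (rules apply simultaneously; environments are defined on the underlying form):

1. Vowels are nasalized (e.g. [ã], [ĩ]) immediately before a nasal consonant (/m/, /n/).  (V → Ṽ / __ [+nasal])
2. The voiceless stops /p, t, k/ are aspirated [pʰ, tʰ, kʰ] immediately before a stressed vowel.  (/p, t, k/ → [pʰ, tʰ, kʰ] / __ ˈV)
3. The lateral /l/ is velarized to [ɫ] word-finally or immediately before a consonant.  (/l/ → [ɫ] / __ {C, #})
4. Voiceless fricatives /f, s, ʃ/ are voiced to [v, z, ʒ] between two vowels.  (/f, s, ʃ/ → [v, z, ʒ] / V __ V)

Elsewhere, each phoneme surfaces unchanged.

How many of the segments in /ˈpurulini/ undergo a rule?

Segments that undergo a rule: /p/ → [pʰ] (rule 2); /i/ → [ĩ] (rule 1).
All other segments surface unchanged.

2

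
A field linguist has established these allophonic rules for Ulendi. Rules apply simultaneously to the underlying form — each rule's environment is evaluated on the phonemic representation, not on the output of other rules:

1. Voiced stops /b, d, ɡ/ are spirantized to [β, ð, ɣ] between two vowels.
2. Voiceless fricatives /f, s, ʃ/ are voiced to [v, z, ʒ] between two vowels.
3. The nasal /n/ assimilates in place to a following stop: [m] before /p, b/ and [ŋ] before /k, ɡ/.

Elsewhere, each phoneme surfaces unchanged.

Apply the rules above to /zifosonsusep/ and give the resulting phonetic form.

[zivozonsuzep]

Rule 2 applies to /f/ (between /i/ and /o/: between two vowels) → [v].
/s/ (between /o/ and /o/) occurs between two vowels → [z] by rule 2.
/n/ (between /o/ and /s/) fails the environment for rule 3, so it stays [n].
/s/ — between /n/ and /u/; rule 2 does not apply here → [s].
/s/ (between /u/ and /e/): between two vowels, so rule 2 applies → [z].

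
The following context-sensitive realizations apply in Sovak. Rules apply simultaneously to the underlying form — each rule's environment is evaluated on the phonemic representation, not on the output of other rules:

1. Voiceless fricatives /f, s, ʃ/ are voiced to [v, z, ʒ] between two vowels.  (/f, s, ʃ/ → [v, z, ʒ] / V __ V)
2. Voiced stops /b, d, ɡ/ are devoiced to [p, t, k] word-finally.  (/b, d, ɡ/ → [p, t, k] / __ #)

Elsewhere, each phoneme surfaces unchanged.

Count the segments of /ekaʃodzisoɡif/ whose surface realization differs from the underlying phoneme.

2

Segments that undergo a rule: /ʃ/ → [ʒ] (rule 1); /s/ → [z] (rule 1).
All other segments surface unchanged.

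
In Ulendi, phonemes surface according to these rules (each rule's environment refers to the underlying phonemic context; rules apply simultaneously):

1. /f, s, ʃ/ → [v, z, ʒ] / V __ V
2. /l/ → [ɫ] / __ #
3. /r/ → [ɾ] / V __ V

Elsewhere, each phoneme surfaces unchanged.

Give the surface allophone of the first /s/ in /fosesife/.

/s/ — between /o/ and /e/, between two vowels — surfaces as [z] (rule 1).

[z]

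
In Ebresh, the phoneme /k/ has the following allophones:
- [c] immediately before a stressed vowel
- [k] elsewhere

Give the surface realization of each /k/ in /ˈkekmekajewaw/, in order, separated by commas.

Occurrence 1 (position 1): immediately before a stressed vowel → [c].
Occurrence 2 (position 3): no conditioning environment matches → elsewhere allophone [k].
Occurrence 3 (position 6): no conditioning environment matches → elsewhere allophone [k].

[c], [k], [k]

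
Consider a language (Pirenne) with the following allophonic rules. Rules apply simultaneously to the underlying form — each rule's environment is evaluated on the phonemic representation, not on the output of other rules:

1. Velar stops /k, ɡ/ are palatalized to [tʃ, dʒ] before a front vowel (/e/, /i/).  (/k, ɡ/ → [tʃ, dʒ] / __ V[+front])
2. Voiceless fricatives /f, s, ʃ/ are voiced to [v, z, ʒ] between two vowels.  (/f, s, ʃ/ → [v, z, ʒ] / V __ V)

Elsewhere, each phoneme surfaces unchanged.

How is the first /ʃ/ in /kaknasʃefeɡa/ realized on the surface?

/ʃ/ — between /s/ and /e/; rule 2 does not apply here → [ʃ].

[ʃ]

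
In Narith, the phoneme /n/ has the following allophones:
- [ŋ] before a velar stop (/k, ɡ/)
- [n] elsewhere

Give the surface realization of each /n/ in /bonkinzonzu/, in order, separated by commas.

[ŋ], [n], [n]

Occurrence 1 (position 3): before a velar stop → [ŋ].
Occurrence 2 (position 6): no conditioning environment matches → elsewhere allophone [n].
Occurrence 3 (position 9): no conditioning environment matches → elsewhere allophone [n].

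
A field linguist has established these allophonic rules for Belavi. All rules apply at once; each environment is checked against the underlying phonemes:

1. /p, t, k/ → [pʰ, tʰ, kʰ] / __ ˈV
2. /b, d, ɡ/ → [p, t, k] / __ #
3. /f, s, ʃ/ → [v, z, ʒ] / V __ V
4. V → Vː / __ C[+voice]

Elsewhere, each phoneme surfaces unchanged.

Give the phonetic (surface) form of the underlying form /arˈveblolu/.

Rule 4 applies to /a/ (word-initial: before a voiced consonant) → [aː].
/e/ meets the environment for rule 4 (before a voiced consonant) → [eː].
/b/ (between /e/ and /l/) fails the environment for rule 2, so it stays [b].
/o/ — between /l/ and /l/, before a voiced consonant — surfaces as [oː] (rule 4).
/u/ (word-final) fails the environment for rule 4, so it stays [u].

[aːrˈveːbloːlu]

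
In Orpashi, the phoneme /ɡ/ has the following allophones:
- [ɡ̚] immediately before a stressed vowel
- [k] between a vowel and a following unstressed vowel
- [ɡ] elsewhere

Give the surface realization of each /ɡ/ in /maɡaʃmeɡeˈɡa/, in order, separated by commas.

[k], [k], [ɡ̚]

Occurrence 1 (position 3): between a vowel and a following unstressed vowel → [k].
Occurrence 2 (position 8): between a vowel and a following unstressed vowel → [k].
Occurrence 3 (position 10): immediately before a stressed vowel → [ɡ̚].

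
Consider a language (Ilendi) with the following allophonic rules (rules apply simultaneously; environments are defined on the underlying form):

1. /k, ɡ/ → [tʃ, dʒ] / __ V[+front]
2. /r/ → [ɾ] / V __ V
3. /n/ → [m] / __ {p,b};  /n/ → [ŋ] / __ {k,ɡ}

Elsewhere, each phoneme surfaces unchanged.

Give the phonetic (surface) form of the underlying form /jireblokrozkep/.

[jiɾeblokroztʃep]

Rule 2 applies to /r/ (between /i/ and /e/: between two vowels) → [ɾ].
/k/ (between /o/ and /r/): rule 1 targets it, but not before a front vowel → unchanged [k].
/r/ (between /k/ and /o/) is in the target of rule 2 but the environment (between two vowels) is not met → [r].
/k/ — between /z/ and /e/, before a front vowel — surfaces as [tʃ] (rule 1).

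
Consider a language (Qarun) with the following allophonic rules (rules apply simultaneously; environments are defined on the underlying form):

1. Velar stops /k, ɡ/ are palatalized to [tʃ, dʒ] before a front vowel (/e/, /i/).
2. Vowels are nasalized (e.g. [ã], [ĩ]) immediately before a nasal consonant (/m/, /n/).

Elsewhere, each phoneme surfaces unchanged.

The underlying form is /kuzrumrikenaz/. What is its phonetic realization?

/k/ — word-initial; rule 1 does not apply here → [k].
/u/ (between /k/ and /z/) is in the target of rule 2 but the environment (before a nasal consonant) is not met → [u].
/z/ (between /u/ and /r/): no rule targets it → [z].
/r/ (between /z/ and /u/) is unaffected → [r].
/u/ meets the environment for rule 2 (before a nasal consonant) → [ũ].
/m/ (between /u/ and /r/): no rule targets it → [m].
/r/ stays [r].
/i/ (between /r/ and /k/): rule 2 targets it, but not before a nasal consonant → unchanged [i].
/k/ meets the environment for rule 1 (before a front vowel) → [tʃ].
/e/ meets the environment for rule 2 (before a nasal consonant) → [ẽ].
/n/ stays [n].
/a/ — between /n/ and /z/; rule 2 does not apply here → [a].
/z/ (word-final): no rule targets it → [z].

[kuzrũmritʃẽnaz]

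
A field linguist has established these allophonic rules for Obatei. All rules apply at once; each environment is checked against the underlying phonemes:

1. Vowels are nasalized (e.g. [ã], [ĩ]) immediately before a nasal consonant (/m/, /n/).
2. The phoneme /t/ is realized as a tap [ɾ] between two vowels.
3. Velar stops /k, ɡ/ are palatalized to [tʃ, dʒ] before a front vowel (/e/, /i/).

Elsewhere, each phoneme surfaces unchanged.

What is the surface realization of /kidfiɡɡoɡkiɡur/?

[tʃidfiɡɡoɡtʃiɡur]

/k/ meets the environment for rule 3 (before a front vowel) → [tʃ].
/i/ — between /k/ and /d/; rule 1 does not apply here → [i].
/d/ stays [d].
/f/ stays [f].
/i/ — between /f/ and /ɡ/; rule 1 does not apply here → [i].
/ɡ/ — between /i/ and /ɡ/; rule 3 does not apply here → [ɡ].
/ɡ/ (between /ɡ/ and /o/): rule 3 targets it, but not before a front vowel → unchanged [ɡ].
/o/ — between /ɡ/ and /ɡ/; rule 1 does not apply here → [o].
/ɡ/ (between /o/ and /k/): rule 3 targets it, but not before a front vowel → unchanged [ɡ].
Rule 3 applies to /k/ (between /ɡ/ and /i/: before a front vowel) → [tʃ].
/i/ — between /k/ and /ɡ/; rule 1 does not apply here → [i].
/ɡ/ (between /i/ and /u/): rule 3 targets it, but not before a front vowel → unchanged [ɡ].
/u/ (between /ɡ/ and /r/) is in the target of rule 1 but the environment (before a nasal consonant) is not met → [u].
/r/ (word-final) is unaffected → [r].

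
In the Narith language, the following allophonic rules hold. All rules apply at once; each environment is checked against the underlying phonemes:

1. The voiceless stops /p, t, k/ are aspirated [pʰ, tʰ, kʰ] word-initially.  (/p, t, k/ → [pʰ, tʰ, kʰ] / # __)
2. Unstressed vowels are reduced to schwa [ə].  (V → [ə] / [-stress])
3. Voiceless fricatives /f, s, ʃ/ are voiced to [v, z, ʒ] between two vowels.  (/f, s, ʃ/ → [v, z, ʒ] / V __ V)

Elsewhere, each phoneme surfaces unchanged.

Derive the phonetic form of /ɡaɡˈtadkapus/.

/ɡ/ stays [ɡ].
/a/ meets the environment for rule 2 (in an unstressed syllable) → [ə].
/ɡ/ (between /a/ and /t/): no rule targets it → [ɡ].
/t/ — between /ɡ/ and /a/; rule 1 does not apply here → [t].
/a/ (between /t/ and /d/) is in the target of rule 2 but the environment (in an unstressed syllable) is not met → [a].
/d/ — not in any rule's target class → [d].
/k/ (between /d/ and /a/) is in the target of rule 1 but the environment (word-initially) is not met → [k].
Rule 2 applies to /a/ (between /k/ and /p/: in an unstressed syllable) → [ə].
/p/ (between /a/ and /u/) fails the environment for rule 1, so it stays [p].
/u/ (between /p/ and /s/): in an unstressed syllable, so rule 2 applies → [ə].
/s/ — word-final; rule 3 does not apply here → [s].

[ɡəɡˈtadkəpəs]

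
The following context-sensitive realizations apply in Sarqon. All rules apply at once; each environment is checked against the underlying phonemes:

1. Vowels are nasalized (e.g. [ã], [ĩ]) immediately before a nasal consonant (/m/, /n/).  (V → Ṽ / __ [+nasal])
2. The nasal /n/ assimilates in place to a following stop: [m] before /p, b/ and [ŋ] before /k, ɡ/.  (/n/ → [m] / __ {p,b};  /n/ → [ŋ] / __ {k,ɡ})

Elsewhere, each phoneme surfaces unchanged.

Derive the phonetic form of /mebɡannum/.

[mebɡãnnũm]

/e/ — between /m/ and /b/; rule 1 does not apply here → [e].
/a/ (between /ɡ/ and /n/) occurs before a nasal consonant → [ã] by rule 1.
/n/ (between /a/ and /n/) fails the environment for rule 2, so it stays [n].
/n/ (between /n/ and /u/): rule 2 targets it, but not before a labial or velar stop → unchanged [n].
/u/ meets the environment for rule 1 (before a nasal consonant) → [ũ].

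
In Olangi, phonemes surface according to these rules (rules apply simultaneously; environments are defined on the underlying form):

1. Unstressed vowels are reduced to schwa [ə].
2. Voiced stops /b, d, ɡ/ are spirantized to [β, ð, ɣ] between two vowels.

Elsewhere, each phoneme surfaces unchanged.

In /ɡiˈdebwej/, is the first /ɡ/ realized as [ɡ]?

Yes

/ɡ/ — word-initial; rule 2 does not apply here → [ɡ].
The actual realization is [ɡ], which matches [ɡ].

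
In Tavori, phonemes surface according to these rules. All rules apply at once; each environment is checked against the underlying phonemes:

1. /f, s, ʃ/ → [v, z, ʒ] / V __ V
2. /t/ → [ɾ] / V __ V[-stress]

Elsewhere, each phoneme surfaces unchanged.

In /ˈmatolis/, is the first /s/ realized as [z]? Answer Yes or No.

No

/s/ (word-final) is in the target of rule 1 but the environment (between two vowels) is not met → [s].
The actual realization is [s], not [z].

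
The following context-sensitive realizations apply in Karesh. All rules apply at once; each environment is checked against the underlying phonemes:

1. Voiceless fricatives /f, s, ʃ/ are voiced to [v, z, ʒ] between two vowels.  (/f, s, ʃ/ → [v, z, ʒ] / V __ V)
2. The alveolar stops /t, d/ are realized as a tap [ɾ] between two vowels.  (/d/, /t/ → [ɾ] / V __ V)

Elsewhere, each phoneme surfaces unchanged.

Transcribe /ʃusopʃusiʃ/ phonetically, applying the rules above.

[ʃuzopʃuziʃ]

/ʃ/ (word-initial) is in the target of rule 1 but the environment (between two vowels) is not met → [ʃ].
/s/ — between /u/ and /o/, between two vowels — surfaces as [z] (rule 1).
/ʃ/ (between /p/ and /u/) fails the environment for rule 1, so it stays [ʃ].
/s/ — between /u/ and /i/, between two vowels — surfaces as [z] (rule 1).
/ʃ/ (word-final) fails the environment for rule 1, so it stays [ʃ].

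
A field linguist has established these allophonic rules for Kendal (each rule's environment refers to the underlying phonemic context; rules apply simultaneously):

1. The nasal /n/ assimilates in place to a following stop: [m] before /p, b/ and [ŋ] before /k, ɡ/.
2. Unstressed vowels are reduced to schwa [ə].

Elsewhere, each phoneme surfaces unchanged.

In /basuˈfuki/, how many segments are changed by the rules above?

3

Segments that undergo a rule: /a/ → [ə] (rule 2); /u/ → [ə] (rule 2); /i/ → [ə] (rule 2).
All other segments surface unchanged.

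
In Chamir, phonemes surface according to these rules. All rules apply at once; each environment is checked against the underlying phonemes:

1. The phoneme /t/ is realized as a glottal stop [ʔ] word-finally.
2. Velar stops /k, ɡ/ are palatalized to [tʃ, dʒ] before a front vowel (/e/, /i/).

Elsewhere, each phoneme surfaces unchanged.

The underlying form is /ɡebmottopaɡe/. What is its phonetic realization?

[dʒebmottopadʒe]

Rule 2 applies to /ɡ/ (word-initial: before a front vowel) → [dʒ].
/e/ (between /ɡ/ and /b/) is unaffected → [e].
/b/ stays [b].
/m/ (between /b/ and /o/) is unaffected → [m].
/o/ (between /m/ and /t/) is unaffected → [o].
/t/ (between /o/ and /t/) is in the target of rule 1 but the environment (word-finally) is not met → [t].
/t/ (between /t/ and /o/): rule 1 targets it, but not word-finally → unchanged [t].
/o/ (between /t/ and /p/): no rule targets it → [o].
/p/ (between /o/ and /a/) is unaffected → [p].
/a/ (between /p/ and /ɡ/) is unaffected → [a].
/ɡ/ (between /a/ and /e/): before a front vowel, so rule 2 applies → [dʒ].
/e/ — not in any rule's target class → [e].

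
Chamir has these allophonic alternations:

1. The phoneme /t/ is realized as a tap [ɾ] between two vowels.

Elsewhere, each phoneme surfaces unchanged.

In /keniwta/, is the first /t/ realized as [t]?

Yes

/t/ (between /w/ and /a/) is in the target of rule 1 but the environment (between two vowels) is not met → [t].
The actual realization is [t], which matches [t].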